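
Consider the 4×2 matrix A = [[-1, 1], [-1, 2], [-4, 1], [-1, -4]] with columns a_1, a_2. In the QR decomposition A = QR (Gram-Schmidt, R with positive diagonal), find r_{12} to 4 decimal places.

a_1 = (-1, -1, -4, -1); ‖a_1‖ = 4.3589, so q_1 = (-0.2294, -0.2294, -0.9177, -0.2294).
r_{12} = q_1·a_2 = -0.6882.

r_{12} = -0.6882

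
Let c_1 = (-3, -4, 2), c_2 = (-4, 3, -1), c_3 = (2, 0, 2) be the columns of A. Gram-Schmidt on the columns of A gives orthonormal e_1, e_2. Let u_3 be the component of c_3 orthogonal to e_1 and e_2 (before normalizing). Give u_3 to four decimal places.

u_3 = (0.1440, 0.7920, 1.8000)

c_1 = (-3, -4, 2); ‖c_1‖ = 5.3852, so e_1 = (-0.5571, -0.7428, 0.3714).
e_1·c_2 = (-0.5571)·(-4) + (-0.7428)·3 + 0.3714·(-1) = -0.3714.
u_2 = c_2 + 0.3714·e_1 = (-4.2069, 2.7241, -0.8621).
‖u_2‖ = 5.0855, so e_2 = (-0.8272, 0.5357, -0.1695).
e_1·c_3 = (-0.5571)·2 + (-0.7428)·0 + 0.3714·2 = -0.3714; e_2·c_3 = (-0.8272)·2 + 0.5357·0 + (-0.1695)·2 = -1.9935.
u_3 = c_3 + 0.3714·e_1 + 1.9935·e_2 = (0.1440, 0.7920, 1.8000).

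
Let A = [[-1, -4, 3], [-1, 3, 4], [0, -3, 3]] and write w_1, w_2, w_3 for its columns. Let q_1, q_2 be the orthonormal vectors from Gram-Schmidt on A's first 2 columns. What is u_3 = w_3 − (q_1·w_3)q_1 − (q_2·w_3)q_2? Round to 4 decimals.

u_3 = (-1.0746, 1.0746, 2.5075)

q_1 = w_1/‖w_1‖ = (-1, -1, 0)/1.4142 = (-0.7071, -0.7071, 0.0000).
r_{12} = q_1·w_2 = 0.7071.
u_2 = w_2 − 0.7071·q_1 = (-3.5000, 3.5000, -3.0000).
‖u_2‖ = 5.7879, so q_2 = (-0.6047, 0.6047, -0.5183).
r_{13} = q_1·w_3 = -4.9497; r_{23} = q_2·w_3 = -0.9503.
u_3 = w_3 + 4.9497·q_1 + 0.9503·q_2 = (-1.0746, 1.0746, 2.5075).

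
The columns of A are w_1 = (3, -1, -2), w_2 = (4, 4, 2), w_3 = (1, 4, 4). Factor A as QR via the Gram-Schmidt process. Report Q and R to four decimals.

Q = [[0.8018, 0.5323, 0.2716], [-0.2673, 0.7259, -0.6338], [-0.5345, 0.4355, 0.7243]], R = [[3.7417, 1.0690, -2.4054], [0.0000, 5.9040, 5.1781], [0.0000, 0.0000, 0.6338]]

w_1 = (3, -1, -2); ‖w_1‖ = 3.7417, so q_1 = (0.8018, -0.2673, -0.5345).
q_1·w_2 = 0.8018·4 + (-0.2673)·4 + (-0.5345)·2 = 1.0690.
u_2 = w_2 − 1.0690·q_1 = (3.1429, 4.2857, 2.5714).
‖u_2‖ = 5.9040, so q_2 = (0.5323, 0.7259, 0.4355).
q_1·w_3 = 0.8018·1 + (-0.2673)·4 + (-0.5345)·4 = -2.4054; q_2·w_3 = 0.5323·1 + 0.7259·4 + 0.4355·4 = 5.1781.
u_3 = w_3 + 2.4054·q_1 − 5.1781·q_2 = (0.1721, -0.4016, 0.4590).
‖u_3‖ = 0.6338, so q_3 = (0.2716, -0.6338, 0.7243).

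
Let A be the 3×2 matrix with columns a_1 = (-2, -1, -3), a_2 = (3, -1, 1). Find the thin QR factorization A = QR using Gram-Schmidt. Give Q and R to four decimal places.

a_1 = (-2, -1, -3); ‖a_1‖ = 3.7417, so e_1 = (-0.5345, -0.2673, -0.8018).
e_1·a_2 = (-0.5345)·3 + (-0.2673)·(-1) + (-0.8018)·1 = -2.1381.
u_2 = a_2 + 2.1381·e_1 = (1.8571, -1.5714, -0.7143).
‖u_2‖ = 2.5355, so e_2 = (0.7325, -0.6198, -0.2817).

Q = [[-0.5345, 0.7325], [-0.2673, -0.6198], [-0.8018, -0.2817]], R = [[3.7417, -2.1381], [0.0000, 2.5355]]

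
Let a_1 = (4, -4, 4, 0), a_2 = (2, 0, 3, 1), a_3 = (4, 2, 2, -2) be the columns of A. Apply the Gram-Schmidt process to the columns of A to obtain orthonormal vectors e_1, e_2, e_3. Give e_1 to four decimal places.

e_1 = (0.5774, -0.5774, 0.5774, 0.0000)

e_1 = a_1/‖a_1‖ = (4, -4, 4, 0)/6.9282 = (0.5774, -0.5774, 0.5774, 0.0000).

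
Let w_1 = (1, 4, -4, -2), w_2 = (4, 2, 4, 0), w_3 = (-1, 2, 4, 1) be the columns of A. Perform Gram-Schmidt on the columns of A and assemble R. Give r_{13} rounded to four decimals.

w_1 = (1, 4, -4, -2); ‖w_1‖ = 6.0828, so q_1 = (0.1644, 0.6576, -0.6576, -0.3288).
r_{13} = q_1·w_3 = -1.8084.

r_{13} = -1.8084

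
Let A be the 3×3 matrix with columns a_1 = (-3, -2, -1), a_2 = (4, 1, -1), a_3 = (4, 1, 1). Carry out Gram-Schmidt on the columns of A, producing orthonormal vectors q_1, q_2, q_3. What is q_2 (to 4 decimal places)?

q_2 = (0.4987, -0.3520, -0.7921)

a_1 = (-3, -2, -1); ‖a_1‖ = 3.7417, so q_1 = (-0.8018, -0.5345, -0.2673).
q_1·a_2 = (-0.8018)·4 + (-0.5345)·1 + (-0.2673)·(-1) = -3.4744.
u_2 = a_2 + 3.4744·q_1 = (1.2143, -0.8571, -1.9286).
‖u_2‖ = 2.4349, so q_2 = (0.4987, -0.3520, -0.7921).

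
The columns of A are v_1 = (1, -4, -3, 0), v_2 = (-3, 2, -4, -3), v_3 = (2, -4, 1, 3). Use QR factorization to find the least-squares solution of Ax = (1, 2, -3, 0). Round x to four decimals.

x = (0.4167, -0.0833, -0.5833)

v_1 = (1, -4, -3, 0); ‖v_1‖ = 5.0990, so q_1 = (0.1961, -0.7845, -0.5883, 0.0000).
q_1·v_2 = 0.1961·(-3) + (-0.7845)·2 + (-0.5883)·(-4) + 0.0000·(-3) = 0.1961.
u_2 = v_2 − 0.1961·q_1 = (-3.0385, 2.1538, -3.8846, -3.0000).
‖u_2‖ = 6.1613, so q_2 = (-0.4932, 0.3496, -0.6305, -0.4869).
q_1·v_3 = 0.1961·2 + (-0.7845)·(-4) + (-0.5883)·1 + 0.0000·3 = 2.9417; q_2·v_3 = (-0.4932)·2 + 0.3496·(-4) + (-0.6305)·1 + (-0.4869)·3 = -4.4758.
u_3 = v_3 − 2.9417·q_1 + 4.4758·q_2 = (-0.7842, -0.1277, -0.0912, 0.8207).
‖u_3‖ = 1.1459, so q_3 = (-0.6844, -0.1114, -0.0796, 0.7162).
Qᵀb = (0.3922, 2.0975, -0.6684).
Back-substitute: x_3 = -0.6684/1.1459 = -0.5833.
x_2 = (2.0975 + 4.4758·(-0.5833))/6.1613 = -0.0833.
x_1 = (0.3922 − 0.1961·(-0.0833) − 2.9417·(-0.5833))/5.0990 = 0.4167.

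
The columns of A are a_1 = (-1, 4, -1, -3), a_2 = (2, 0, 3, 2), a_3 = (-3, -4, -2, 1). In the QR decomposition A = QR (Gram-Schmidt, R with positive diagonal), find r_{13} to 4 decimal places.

a_1 = (-1, 4, -1, -3); ‖a_1‖ = 5.1962, so q_1 = (-0.1925, 0.7698, -0.1925, -0.5774).
r_{13} = q_1·a_3 = -2.6943.

r_{13} = -2.6943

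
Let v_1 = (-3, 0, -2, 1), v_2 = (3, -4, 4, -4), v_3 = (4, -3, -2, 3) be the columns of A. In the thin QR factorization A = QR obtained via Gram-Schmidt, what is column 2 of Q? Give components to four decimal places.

e_2 = (-0.2970, -0.7921, 0.1980, -0.4951)

v_1 = (-3, 0, -2, 1); ‖v_1‖ = 3.7417, so e_1 = (-0.8018, 0.0000, -0.5345, 0.2673).
e_1·v_2 = (-0.8018)·3 + 0.0000·(-4) + (-0.5345)·4 + 0.2673·(-4) = -5.6125.
u_2 = v_2 + 5.6125·e_1 = (-1.5000, -4.0000, 1.0000, -2.5000).
‖u_2‖ = 5.0498, so e_2 = (-0.2970, -0.7921, 0.1980, -0.4951).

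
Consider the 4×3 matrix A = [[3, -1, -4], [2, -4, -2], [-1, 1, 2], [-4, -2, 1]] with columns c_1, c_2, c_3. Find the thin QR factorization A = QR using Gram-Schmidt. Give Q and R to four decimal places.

Q = [[0.5477, -0.1295, -0.6891], [0.3651, -0.8058, 0.4649], [-0.1826, 0.1871, 0.4013], [-0.7303, -0.5468, -0.3847]], R = [[5.4772, -0.7303, -4.0166], [0.0000, 4.6332, 1.9569], [0.0000, 0.0000, 2.2444]]

c_1 = (3, 2, -1, -4); ‖c_1‖ = 5.4772, so e_1 = (0.5477, 0.3651, -0.1826, -0.7303).
e_1·c_2 = 0.5477·(-1) + 0.3651·(-4) + (-0.1826)·1 + (-0.7303)·(-2) = -0.7303.
u_2 = c_2 + 0.7303·e_1 = (-0.6000, -3.7333, 0.8667, -2.5333).
‖u_2‖ = 4.6332, so e_2 = (-0.1295, -0.8058, 0.1871, -0.5468).
e_1·c_3 = 0.5477·(-4) + 0.3651·(-2) + (-0.1826)·2 + (-0.7303)·1 = -4.0166; e_2·c_3 = (-0.1295)·(-4) + (-0.8058)·(-2) + 0.1871·2 + (-0.5468)·1 = 1.9569.
u_3 = c_3 + 4.0166·e_1 − 1.9569·e_2 = (-1.5466, 1.0435, 0.9006, -0.8634).
‖u_3‖ = 2.2444, so e_3 = (-0.6891, 0.4649, 0.4013, -0.3847).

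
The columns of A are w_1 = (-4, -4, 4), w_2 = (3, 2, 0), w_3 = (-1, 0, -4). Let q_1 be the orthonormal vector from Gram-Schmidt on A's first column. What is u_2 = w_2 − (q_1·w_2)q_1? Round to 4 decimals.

q_1 = w_1/‖w_1‖ = (-4, -4, 4)/6.9282 = (-0.5774, -0.5774, 0.5774).
r_{12} = q_1·w_2 = -2.8868.
u_2 = w_2 + 2.8868·q_1 = (1.3333, 0.3333, 1.6667).

u_2 = (1.3333, 0.3333, 1.6667)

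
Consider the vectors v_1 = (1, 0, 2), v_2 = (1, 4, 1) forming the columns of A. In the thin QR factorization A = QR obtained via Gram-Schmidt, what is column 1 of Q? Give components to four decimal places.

v_1 = (1, 0, 2); ‖v_1‖ = 2.2361, so e_1 = (0.4472, 0.0000, 0.8944).

e_1 = (0.4472, 0.0000, 0.8944)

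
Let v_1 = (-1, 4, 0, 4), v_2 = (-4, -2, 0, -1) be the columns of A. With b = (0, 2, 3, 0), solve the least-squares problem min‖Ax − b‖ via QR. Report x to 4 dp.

x = (0.2162, -0.1081)

v_1 = (-1, 4, 0, 4); ‖v_1‖ = 5.7446, so q_1 = (-0.1741, 0.6963, 0.0000, 0.6963).
q_1·v_2 = (-0.1741)·(-4) + 0.6963·(-2) + 0.0000·0 + 0.6963·(-1) = -1.3926.
u_2 = v_2 + 1.3926·q_1 = (-4.2424, -1.0303, 0.0000, -0.0303).
‖u_2‖ = 4.3658, so q_2 = (-0.9717, -0.2360, 0.0000, -0.0069).
Qᵀb = (1.3926, -0.4720).
Back-substitute: x_2 = -0.4720/4.3658 = -0.1081.
x_1 = (1.3926 + 1.3926·(-0.1081))/5.7446 = 0.2162.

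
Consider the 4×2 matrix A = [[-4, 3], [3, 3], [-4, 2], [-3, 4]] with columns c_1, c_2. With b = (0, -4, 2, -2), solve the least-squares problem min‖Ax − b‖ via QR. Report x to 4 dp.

x = (-0.6565, -0.8184)

q_1 = c_1/‖c_1‖ = (-4, 3, -4, -3)/7.0711 = (-0.5657, 0.4243, -0.5657, -0.4243).
r_{12} = q_1·c_2 = -3.2527.
u_2 = c_2 + 3.2527·q_1 = (1.1600, 4.3800, 0.1600, 2.6200).
‖u_2‖ = 5.2364, so q_2 = (0.2215, 0.8365, 0.0306, 0.5003).
Qᵀb = (-1.9799, -4.2854).
Back-substitute: x_2 = -4.2854/5.2364 = -0.8184.
x_1 = (-1.9799 + 3.2527·(-0.8184))/7.0711 = -0.6565.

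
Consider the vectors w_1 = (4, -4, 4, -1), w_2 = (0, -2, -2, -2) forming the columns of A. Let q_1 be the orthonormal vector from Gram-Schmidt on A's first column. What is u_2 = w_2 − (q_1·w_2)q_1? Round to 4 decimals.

w_1 = (4, -4, 4, -1); ‖w_1‖ = 7.0000, so q_1 = (0.5714, -0.5714, 0.5714, -0.1429).
q_1·w_2 = 0.5714·0 + (-0.5714)·(-2) + 0.5714·(-2) + (-0.1429)·(-2) = 0.2857.
u_2 = w_2 − 0.2857·q_1 = (-0.1633, -1.8367, -2.1633, -1.9592).

u_2 = (-0.1633, -1.8367, -2.1633, -1.9592)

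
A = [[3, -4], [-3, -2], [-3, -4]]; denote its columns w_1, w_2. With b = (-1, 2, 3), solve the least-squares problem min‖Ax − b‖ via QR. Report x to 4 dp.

x = (-0.6154, -0.2308)

w_1 = (3, -3, -3); ‖w_1‖ = 5.1962, so e_1 = (0.5774, -0.5774, -0.5774).
e_1·w_2 = 0.5774·(-4) + (-0.5774)·(-2) + (-0.5774)·(-4) = 1.1547.
u_2 = w_2 − 1.1547·e_1 = (-4.6667, -1.3333, -3.3333).
‖u_2‖ = 5.8878, so e_2 = (-0.7926, -0.2265, -0.5661).
Qᵀb = (-3.4641, -1.3587).
Back-substitute: x_2 = -1.3587/5.8878 = -0.2308.
x_1 = (-3.4641 − 1.1547·(-0.2308))/5.1962 = -0.6154.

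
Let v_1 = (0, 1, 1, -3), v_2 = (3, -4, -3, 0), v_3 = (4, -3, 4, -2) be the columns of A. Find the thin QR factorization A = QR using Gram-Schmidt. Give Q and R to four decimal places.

Q = [[0.0000, 0.5519, 0.4158], [0.3015, -0.6188, -0.3147], [0.3015, -0.4348, 0.8354], [-0.9045, -0.3512, 0.1736]], R = [[3.3166, -2.1106, 2.1106], [0.0000, 5.4356, 3.0272], [0.0000, 0.0000, 5.6019]]

q_1 = v_1/‖v_1‖ = (0, 1, 1, -3)/3.3166 = (0.0000, 0.3015, 0.3015, -0.9045).
r_{12} = q_1·v_2 = -2.1106.
u_2 = v_2 + 2.1106·q_1 = (3.0000, -3.3636, -2.3636, -1.9091).
‖u_2‖ = 5.4356, so q_2 = (0.5519, -0.6188, -0.4348, -0.3512).
r_{13} = q_1·v_3 = 2.1106; r_{23} = q_2·v_3 = 3.0272.
u_3 = v_3 − 2.1106·q_1 − 3.0272·q_2 = (2.3292, -1.7631, 4.6800, 0.9723).
‖u_3‖ = 5.6019, so q_3 = (0.4158, -0.3147, 0.8354, 0.1736).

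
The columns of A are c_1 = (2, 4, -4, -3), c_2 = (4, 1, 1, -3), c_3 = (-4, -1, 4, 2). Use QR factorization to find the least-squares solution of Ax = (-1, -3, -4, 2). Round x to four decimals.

x = (-0.6632, -1.1525, -1.3364)

c_1 = (2, 4, -4, -3); ‖c_1‖ = 6.7082, so e_1 = (0.2981, 0.5963, -0.5963, -0.4472).
e_1·c_2 = 0.2981·4 + 0.5963·1 + (-0.5963)·1 + (-0.4472)·(-3) = 2.5342.
u_2 = c_2 − 2.5342·e_1 = (3.2444, -0.5111, 2.5111, -1.8667).
‖u_2‖ = 4.5363, so e_2 = (0.7152, -0.1127, 0.5536, -0.4115).
e_1·c_3 = 0.2981·(-4) + 0.5963·(-1) + (-0.5963)·4 + (-0.4472)·2 = -5.0684; e_2·c_3 = 0.7152·(-4) + (-0.1127)·(-1) + 0.5536·4 + (-0.4115)·2 = -1.3570.
u_3 = c_3 + 5.0684·e_1 + 1.3570·e_2 = (-1.5184, 1.8693, 1.7289, -0.8251).
‖u_3‖ = 3.0773, so e_3 = (-0.4934, 0.6075, 0.5618, -0.2681).
Qᵀb = (-0.5963, -3.4145, -4.1125).
Back-substitute: x_3 = -4.1125/3.0773 = -1.3364.
x_2 = (-3.4145 + 1.3570·(-1.3364))/4.5363 = -1.1525.
x_1 = (-0.5963 − 2.5342·(-1.1525) + 5.0684·(-1.3364))/6.7082 = -0.6632.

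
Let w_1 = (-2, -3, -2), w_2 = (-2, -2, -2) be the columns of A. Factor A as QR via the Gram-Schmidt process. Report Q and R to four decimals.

w_1 = (-2, -3, -2); ‖w_1‖ = 4.1231, so e_1 = (-0.4851, -0.7276, -0.4851).
e_1·w_2 = (-0.4851)·(-2) + (-0.7276)·(-2) + (-0.4851)·(-2) = 3.3955.
u_2 = w_2 − 3.3955·e_1 = (-0.3529, 0.4706, -0.3529).
‖u_2‖ = 0.6860, so e_2 = (-0.5145, 0.6860, -0.5145).

Q = [[-0.4851, -0.5145], [-0.7276, 0.6860], [-0.4851, -0.5145]], R = [[4.1231, 3.3955], [0.0000, 0.6860]]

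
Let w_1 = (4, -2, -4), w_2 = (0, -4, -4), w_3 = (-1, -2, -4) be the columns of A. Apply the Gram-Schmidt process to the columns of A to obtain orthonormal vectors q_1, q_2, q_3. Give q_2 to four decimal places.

q_2 = (-0.6667, -0.6667, -0.3333)

w_1 = (4, -2, -4); ‖w_1‖ = 6.0000, so q_1 = (0.6667, -0.3333, -0.6667).
q_1·w_2 = 0.6667·0 + (-0.3333)·(-4) + (-0.6667)·(-4) = 4.0000.
u_2 = w_2 − 4.0000·q_1 = (-2.6667, -2.6667, -1.3333).
‖u_2‖ = 4.0000, so q_2 = (-0.6667, -0.6667, -0.3333).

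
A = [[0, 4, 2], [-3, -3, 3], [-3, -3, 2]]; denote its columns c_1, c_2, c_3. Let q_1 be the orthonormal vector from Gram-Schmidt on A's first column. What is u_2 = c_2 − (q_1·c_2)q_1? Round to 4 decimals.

u_2 = (4.0000, 0.0000, 0.0000)

q_1 = c_1/‖c_1‖ = (0, -3, -3)/4.2426 = (0.0000, -0.7071, -0.7071).
r_{12} = q_1·c_2 = 4.2426.
u_2 = c_2 − 4.2426·q_1 = (4.0000, 0.0000, 0.0000).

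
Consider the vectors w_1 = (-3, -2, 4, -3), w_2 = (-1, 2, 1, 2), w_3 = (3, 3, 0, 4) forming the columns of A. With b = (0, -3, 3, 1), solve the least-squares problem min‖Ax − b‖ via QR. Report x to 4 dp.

q_1 = w_1/‖w_1‖ = (-3, -2, 4, -3)/6.1644 = (-0.4867, -0.3244, 0.6489, -0.4867).
r_{12} = q_1·w_2 = -0.4867.
u_2 = w_2 + 0.4867·q_1 = (-1.2368, 1.8421, 1.3158, 1.7632).
‖u_2‖ = 3.1246, so q_2 = (-0.3958, 0.5895, 0.4211, 0.5643).
r_{13} = q_1·w_3 = -4.3800; r_{23} = q_2·w_3 = 2.8383.
u_3 = w_3 + 4.3800·q_1 − 2.8383·q_2 = (1.9919, -0.0943, 1.6469, 0.2668).
‖u_3‖ = 2.6000, so q_3 = (0.7661, -0.0363, 0.6334, 0.1026).
Qᵀb = (2.4333, 0.0590, 2.1117).
Back-substitute: x_3 = 2.1117/2.6000 = 0.8122.
x_2 = (0.0590 − 2.8383·0.8122)/3.1246 = -0.7189.
x_1 = (2.4333 + 0.4867·(-0.7189) + 4.3800·0.8122)/6.1644 = 0.9151.

x = (0.9151, -0.7189, 0.8122)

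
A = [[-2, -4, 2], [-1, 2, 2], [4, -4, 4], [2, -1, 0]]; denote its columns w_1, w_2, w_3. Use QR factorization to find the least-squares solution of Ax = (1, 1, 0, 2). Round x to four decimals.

w_1 = (-2, -1, 4, 2); ‖w_1‖ = 5.0000, so e_1 = (-0.4000, -0.2000, 0.8000, 0.4000).
e_1·w_2 = (-0.4000)·(-4) + (-0.2000)·2 + 0.8000·(-4) + 0.4000·(-1) = -2.4000.
u_2 = w_2 + 2.4000·e_1 = (-4.9600, 1.5200, -2.0800, -0.0400).
‖u_2‖ = 5.5893, so e_2 = (-0.8874, 0.2719, -0.3721, -0.0072).
e_1·w_3 = (-0.4000)·2 + (-0.2000)·2 + 0.8000·4 + 0.4000·0 = 2.0000; e_2·w_3 = (-0.8874)·2 + 0.2719·2 + (-0.3721)·4 + (-0.0072)·0 = -2.7195.
u_3 = w_3 − 2.0000·e_1 + 2.7195·e_2 = (0.3867, 3.1396, 1.3880, -0.8195).
‖u_3‖ = 3.5503, so e_3 = (0.1089, 0.8843, 0.3909, -0.2308).
Qᵀb = (0.2000, -0.6298, 0.5316).
Back-substitute: x_3 = 0.5316/3.5503 = 0.1497.
x_2 = (-0.6298 + 2.7195·0.1497)/5.5893 = -0.0398.
x_1 = (0.2000 + 2.4000·(-0.0398) − 2.0000·0.1497)/5.0000 = -0.0390.

x = (-0.0390, -0.0398, 0.1497)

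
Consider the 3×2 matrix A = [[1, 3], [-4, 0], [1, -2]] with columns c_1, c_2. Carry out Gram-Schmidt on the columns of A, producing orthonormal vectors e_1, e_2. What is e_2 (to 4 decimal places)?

c_1 = (1, -4, 1); ‖c_1‖ = 4.2426, so e_1 = (0.2357, -0.9428, 0.2357).
e_1·c_2 = 0.2357·3 + (-0.9428)·0 + 0.2357·(-2) = 0.2357.
u_2 = c_2 − 0.2357·e_1 = (2.9444, 0.2222, -2.0556).
‖u_2‖ = 3.5978, so e_2 = (0.8184, 0.0618, -0.5713).

e_2 = (0.8184, 0.0618, -0.5713)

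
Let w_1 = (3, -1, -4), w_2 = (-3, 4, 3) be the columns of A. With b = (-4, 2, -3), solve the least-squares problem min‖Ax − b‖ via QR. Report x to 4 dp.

w_1 = (3, -1, -4); ‖w_1‖ = 5.0990, so q_1 = (0.5883, -0.1961, -0.7845).
q_1·w_2 = 0.5883·(-3) + (-0.1961)·4 + (-0.7845)·3 = -4.9029.
u_2 = w_2 + 4.9029·q_1 = (-0.1154, 3.0385, -0.8462).
‖u_2‖ = 3.1562, so q_2 = (-0.0366, 0.9627, -0.2681).
Qᵀb = (-0.3922, 2.8759).
Back-substitute: x_2 = 2.8759/3.1562 = 0.9112.
x_1 = (-0.3922 + 4.9029·0.9112)/5.0990 = 0.7992.

x = (0.7992, 0.9112)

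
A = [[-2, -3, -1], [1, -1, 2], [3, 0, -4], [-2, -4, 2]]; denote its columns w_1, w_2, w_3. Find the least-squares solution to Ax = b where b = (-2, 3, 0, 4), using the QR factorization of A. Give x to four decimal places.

w_1 = (-2, 1, 3, -2); ‖w_1‖ = 4.2426, so e_1 = (-0.4714, 0.2357, 0.7071, -0.4714).
e_1·w_2 = (-0.4714)·(-3) + 0.2357·(-1) + 0.7071·0 + (-0.4714)·(-4) = 3.0641.
u_2 = w_2 − 3.0641·e_1 = (-1.5556, -1.7222, -2.1667, -2.5556).
‖u_2‖ = 4.0757, so e_2 = (-0.3817, -0.4226, -0.5316, -0.6270).
e_1·w_3 = (-0.4714)·(-1) + 0.2357·2 + 0.7071·(-4) + (-0.4714)·2 = -2.8284; e_2·w_3 = (-0.3817)·(-1) + (-0.4226)·2 + (-0.5316)·(-4) + (-0.6270)·2 = 0.4089.
u_3 = w_3 + 2.8284·e_1 − 0.4089·e_2 = (-2.1773, 2.8395, -1.7826, 0.9231).
‖u_3‖ = 4.1028, so e_3 = (-0.5307, 0.6921, -0.4345, 0.2250).
Qᵀb = (-0.2357, -3.0125, 4.0376).
Back-substitute: x_3 = 4.0376/4.1028 = 0.9841.
x_2 = (-3.0125 − 0.4089·0.9841)/4.0757 = -0.8379.
x_1 = (-0.2357 − 3.0641·(-0.8379) + 2.8284·0.9841)/4.2426 = 1.2056.

x = (1.2056, -0.8379, 0.9841)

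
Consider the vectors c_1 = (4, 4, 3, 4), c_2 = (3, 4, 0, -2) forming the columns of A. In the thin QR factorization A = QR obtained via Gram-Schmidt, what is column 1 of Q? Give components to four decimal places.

e_1 = c_1/‖c_1‖ = (4, 4, 3, 4)/7.5498 = (0.5298, 0.5298, 0.3974, 0.5298).

e_1 = (0.5298, 0.5298, 0.3974, 0.5298)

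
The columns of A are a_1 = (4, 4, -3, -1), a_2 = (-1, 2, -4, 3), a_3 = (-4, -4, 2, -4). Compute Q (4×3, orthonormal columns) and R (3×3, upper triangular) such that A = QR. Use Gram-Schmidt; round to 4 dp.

Q = [[0.6172, -0.4391, -0.4599], [0.6172, 0.1495, -0.0877], [-0.4629, -0.6026, -0.4836], [-0.1543, 0.6493, -0.7396]], R = [[6.4807, 2.0059, -5.2463], [0.0000, 5.0967, -2.6441], [0.0000, 0.0000, 4.1815]]

a_1 = (4, 4, -3, -1); ‖a_1‖ = 6.4807, so q_1 = (0.6172, 0.6172, -0.4629, -0.1543).
q_1·a_2 = 0.6172·(-1) + 0.6172·2 + (-0.4629)·(-4) + (-0.1543)·3 = 2.0059.
u_2 = a_2 − 2.0059·q_1 = (-2.2381, 0.7619, -3.0714, 3.3095).
‖u_2‖ = 5.0967, so q_2 = (-0.4391, 0.1495, -0.6026, 0.6493).
q_1·a_3 = 0.6172·(-4) + 0.6172·(-4) + (-0.4629)·2 + (-0.1543)·(-4) = -5.2463; q_2·a_3 = (-0.4391)·(-4) + 0.1495·(-4) + (-0.6026)·2 + 0.6493·(-4) = -2.6441.
u_3 = a_3 + 5.2463·q_1 + 2.6441·q_2 = (-1.9230, -0.3666, -2.0220, -3.0926).
‖u_3‖ = 4.1815, so q_3 = (-0.4599, -0.0877, -0.4836, -0.7396).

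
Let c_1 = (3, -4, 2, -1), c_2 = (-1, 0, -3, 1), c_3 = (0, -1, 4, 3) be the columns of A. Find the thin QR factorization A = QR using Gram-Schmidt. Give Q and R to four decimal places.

e_1 = c_1/‖c_1‖ = (3, -4, 2, -1)/5.4772 = (0.5477, -0.7303, 0.3651, -0.1826).
r_{12} = e_1·c_2 = -1.8257.
u_2 = c_2 + 1.8257·e_1 = (0.0000, -1.3333, -2.3333, 0.6667).
‖u_2‖ = 2.7689, so e_2 = (0.0000, -0.4815, -0.8427, 0.2408).
r_{13} = e_1·c_3 = 1.6432; r_{23} = e_2·c_3 = -2.1669.
u_3 = c_3 − 1.6432·e_1 + 2.1669·e_2 = (-0.9000, -0.8435, 1.5739, 3.8217).
‖u_3‖ = 4.3133, so e_3 = (-0.2087, -0.1956, 0.3649, 0.8860).

Q = [[0.5477, 0.0000, -0.2087], [-0.7303, -0.4815, -0.1956], [0.3651, -0.8427, 0.3649], [-0.1826, 0.2408, 0.8860]], R = [[5.4772, -1.8257, 1.6432], [0.0000, 2.7689, -2.1669], [0.0000, 0.0000, 4.3133]]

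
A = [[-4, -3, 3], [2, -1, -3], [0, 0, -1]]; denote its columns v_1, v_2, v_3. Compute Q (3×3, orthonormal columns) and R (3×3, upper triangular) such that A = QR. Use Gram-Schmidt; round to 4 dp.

Q = [[-0.8944, -0.4472, 0.0000], [0.4472, -0.8944, 0.0000], [0.0000, 0.0000, -1.0000]], R = [[4.4721, 2.2361, -4.0249], [0.0000, 2.2361, 1.3416], [0.0000, 0.0000, 1.0000]]

q_1 = v_1/‖v_1‖ = (-4, 2, 0)/4.4721 = (-0.8944, 0.4472, 0.0000).
r_{12} = q_1·v_2 = 2.2361.
u_2 = v_2 − 2.2361·q_1 = (-1.0000, -2.0000, 0.0000).
‖u_2‖ = 2.2361, so q_2 = (-0.4472, -0.8944, 0.0000).
r_{13} = q_1·v_3 = -4.0249; r_{23} = q_2·v_3 = 1.3416.
u_3 = v_3 + 4.0249·q_1 − 1.3416·q_2 = (0.0000, 0.0000, -1.0000).
‖u_3‖ = 1.0000, so q_3 = (0.0000, 0.0000, -1.0000).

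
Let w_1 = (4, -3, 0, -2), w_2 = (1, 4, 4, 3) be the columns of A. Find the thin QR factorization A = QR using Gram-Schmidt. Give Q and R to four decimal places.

w_1 = (4, -3, 0, -2); ‖w_1‖ = 5.3852, so q_1 = (0.7428, -0.5571, 0.0000, -0.3714).
q_1·w_2 = 0.7428·1 + (-0.5571)·4 + 0.0000·4 + (-0.3714)·3 = -2.5997.
u_2 = w_2 + 2.5997·q_1 = (2.9310, 2.5517, 4.0000, 2.0345).
‖u_2‖ = 5.9364, so q_2 = (0.4937, 0.4298, 0.6738, 0.3427).

Q = [[0.7428, 0.4937], [-0.5571, 0.4298], [0.0000, 0.6738], [-0.3714, 0.3427]], R = [[5.3852, -2.5997], [0.0000, 5.9364]]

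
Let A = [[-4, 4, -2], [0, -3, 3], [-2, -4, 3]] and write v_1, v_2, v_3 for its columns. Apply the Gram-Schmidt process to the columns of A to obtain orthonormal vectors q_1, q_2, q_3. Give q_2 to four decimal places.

q_1 = v_1/‖v_1‖ = (-4, 0, -2)/4.4721 = (-0.8944, 0.0000, -0.4472).
r_{12} = q_1·v_2 = -1.7889.
u_2 = v_2 + 1.7889·q_1 = (2.4000, -3.0000, -4.8000).
‖u_2‖ = 6.1482, so q_2 = (0.3904, -0.4880, -0.7807).

q_2 = (0.3904, -0.4880, -0.7807)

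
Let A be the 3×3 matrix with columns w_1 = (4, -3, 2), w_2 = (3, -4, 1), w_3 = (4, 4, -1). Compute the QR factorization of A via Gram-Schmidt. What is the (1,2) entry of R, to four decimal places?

r_{12} = 4.8281

w_1 = (4, -3, 2); ‖w_1‖ = 5.3852, so q_1 = (0.7428, -0.5571, 0.3714).
r_{12} = q_1·w_2 = 4.8281.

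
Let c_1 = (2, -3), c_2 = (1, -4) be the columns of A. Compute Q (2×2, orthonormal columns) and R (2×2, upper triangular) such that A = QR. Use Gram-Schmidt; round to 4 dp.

c_1 = (2, -3); ‖c_1‖ = 3.6056, so e_1 = (0.5547, -0.8321).
e_1·c_2 = 0.5547·1 + (-0.8321)·(-4) = 3.8829.
u_2 = c_2 − 3.8829·e_1 = (-1.1538, -0.7692).
‖u_2‖ = 1.3868, so e_2 = (-0.8321, -0.5547).

Q = [[0.5547, -0.8321], [-0.8321, -0.5547]], R = [[3.6056, 3.8829], [0.0000, 1.3868]]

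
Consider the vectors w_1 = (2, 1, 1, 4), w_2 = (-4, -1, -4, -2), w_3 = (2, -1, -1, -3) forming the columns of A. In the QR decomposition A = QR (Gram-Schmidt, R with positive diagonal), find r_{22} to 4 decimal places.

r_{22} = 4.1176

w_1 = (2, 1, 1, 4); ‖w_1‖ = 4.6904, so q_1 = (0.4264, 0.2132, 0.2132, 0.8528).
q_1·w_2 = 0.4264·(-4) + 0.2132·(-1) + 0.2132·(-4) + 0.8528·(-2) = -4.4772.
u_2 = w_2 + 4.4772·q_1 = (-2.0909, -0.0455, -3.0455, 1.8182).
r_{22} = ‖u_2‖ = 4.1176.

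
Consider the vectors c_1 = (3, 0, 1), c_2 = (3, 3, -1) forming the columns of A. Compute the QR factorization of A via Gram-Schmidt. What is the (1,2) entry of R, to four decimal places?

c_1 = (3, 0, 1); ‖c_1‖ = 3.1623, so q_1 = (0.9487, 0.0000, 0.3162).
r_{12} = q_1·c_2 = 2.5298.

r_{12} = 2.5298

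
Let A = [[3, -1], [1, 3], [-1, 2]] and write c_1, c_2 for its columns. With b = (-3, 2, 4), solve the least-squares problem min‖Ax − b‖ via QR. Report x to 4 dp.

x = (-0.8000, 1.1000)

c_1 = (3, 1, -1); ‖c_1‖ = 3.3166, so e_1 = (0.9045, 0.3015, -0.3015).
e_1·c_2 = 0.9045·(-1) + 0.3015·3 + (-0.3015)·2 = -0.6030.
u_2 = c_2 + 0.6030·e_1 = (-0.4545, 3.1818, 1.8182).
‖u_2‖ = 3.6927, so e_2 = (-0.1231, 0.8616, 0.4924).
Qᵀb = (-3.3166, 4.0620).
Back-substitute: x_2 = 4.0620/3.6927 = 1.1000.
x_1 = (-3.3166 + 0.6030·1.1000)/3.3166 = -0.8000.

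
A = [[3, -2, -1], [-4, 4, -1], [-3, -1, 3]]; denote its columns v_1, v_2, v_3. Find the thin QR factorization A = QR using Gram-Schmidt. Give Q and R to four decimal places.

q_1 = v_1/‖v_1‖ = (3, -4, -3)/5.8310 = (0.5145, -0.6860, -0.5145).
r_{12} = q_1·v_2 = -3.2585.
u_2 = v_2 + 3.2585·q_1 = (-0.3235, 1.7647, -2.6765).
‖u_2‖ = 3.2222, so q_2 = (-0.1004, 0.5477, -0.8306).
r_{13} = q_1·v_3 = -1.3720; r_{23} = q_2·v_3 = -2.9392.
u_3 = v_3 + 1.3720·q_1 + 2.9392·q_2 = (-0.5892, -0.3314, -0.1473).
‖u_3‖ = 0.6919, so q_3 = (-0.8516, -0.4790, -0.2129).

Q = [[0.5145, -0.1004, -0.8516], [-0.6860, 0.5477, -0.4790], [-0.5145, -0.8306, -0.2129]], R = [[5.8310, -3.2585, -1.3720], [0.0000, 3.2222, -2.9392], [0.0000, 0.0000, 0.6919]]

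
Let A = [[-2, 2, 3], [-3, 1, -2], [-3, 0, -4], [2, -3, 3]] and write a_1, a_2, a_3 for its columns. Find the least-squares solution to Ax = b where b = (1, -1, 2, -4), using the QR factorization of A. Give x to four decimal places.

a_1 = (-2, -3, -3, 2); ‖a_1‖ = 5.0990, so q_1 = (-0.3922, -0.5883, -0.5883, 0.3922).
q_1·a_2 = (-0.3922)·2 + (-0.5883)·1 + (-0.5883)·0 + 0.3922·(-3) = -2.5495.
u_2 = a_2 + 2.5495·q_1 = (1.0000, -0.5000, -1.5000, -2.0000).
‖u_2‖ = 2.7386, so q_2 = (0.3651, -0.1826, -0.5477, -0.7303).
q_1·a_3 = (-0.3922)·3 + (-0.5883)·(-2) + (-0.5883)·(-4) + 0.3922·3 = 3.5301; q_2·a_3 = 0.3651·3 + (-0.1826)·(-2) + (-0.5477)·(-4) + (-0.7303)·3 = 1.4606.
u_3 = a_3 − 3.5301·q_1 − 1.4606·q_2 = (3.8513, 0.3436, -1.1231, 2.6821).
‖u_3‖ = 4.8379, so q_3 = (0.7961, 0.0710, -0.2321, 0.5544).
Qᵀb = (-2.5495, 2.3735, -1.9568).
Back-substitute: x_3 = -1.9568/4.8379 = -0.4045.
x_2 = (2.3735 − 1.4606·(-0.4045))/2.7386 = 1.0824.
x_1 = (-2.5495 + 2.5495·1.0824 − 3.5301·(-0.4045))/5.0990 = 0.3212.

x = (0.3212, 1.0824, -0.4045)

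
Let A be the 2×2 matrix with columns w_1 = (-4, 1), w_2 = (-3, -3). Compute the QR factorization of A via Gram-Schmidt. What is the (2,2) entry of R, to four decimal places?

r_{22} = 3.6380

w_1 = (-4, 1); ‖w_1‖ = 4.1231, so e_1 = (-0.9701, 0.2425).
e_1·w_2 = (-0.9701)·(-3) + 0.2425·(-3) = 2.1828.
u_2 = w_2 − 2.1828·e_1 = (-0.8824, -3.5294).
r_{22} = ‖u_2‖ = 3.6380.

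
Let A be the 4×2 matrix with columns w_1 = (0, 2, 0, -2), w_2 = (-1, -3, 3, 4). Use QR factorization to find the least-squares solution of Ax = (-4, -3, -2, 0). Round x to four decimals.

x = (-1.3333, -0.3333)

q_1 = w_1/‖w_1‖ = (0, 2, 0, -2)/2.8284 = (0.0000, 0.7071, 0.0000, -0.7071).
r_{12} = q_1·w_2 = -4.9497.
u_2 = w_2 + 4.9497·q_1 = (-1.0000, 0.5000, 3.0000, 0.5000).
‖u_2‖ = 3.2404, so q_2 = (-0.3086, 0.1543, 0.9258, 0.1543).
Qᵀb = (-2.1213, -1.0801).
Back-substitute: x_2 = -1.0801/3.2404 = -0.3333.
x_1 = (-2.1213 + 4.9497·(-0.3333))/2.8284 = -1.3333.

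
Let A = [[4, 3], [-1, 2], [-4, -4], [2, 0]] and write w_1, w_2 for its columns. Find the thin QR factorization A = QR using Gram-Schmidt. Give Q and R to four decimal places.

Q = [[0.6576, 0.0578], [-0.1644, 0.8251], [-0.6576, -0.3630], [0.3288, -0.4290]], R = [[6.0828, 4.2744], [0.0000, 3.2756]]

e_1 = w_1/‖w_1‖ = (4, -1, -4, 2)/6.0828 = (0.6576, -0.1644, -0.6576, 0.3288).
r_{12} = e_1·w_2 = 4.2744.
u_2 = w_2 − 4.2744·e_1 = (0.1892, 2.7027, -1.1892, -1.4054).
‖u_2‖ = 3.2756, so e_2 = (0.0578, 0.8251, -0.3630, -0.4290).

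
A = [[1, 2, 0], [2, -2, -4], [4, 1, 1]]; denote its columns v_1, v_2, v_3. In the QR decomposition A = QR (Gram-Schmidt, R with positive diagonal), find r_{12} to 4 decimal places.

q_1 = v_1/‖v_1‖ = (1, 2, 4)/4.5826 = (0.2182, 0.4364, 0.8729).
r_{12} = q_1·v_2 = 0.4364.

r_{12} = 0.4364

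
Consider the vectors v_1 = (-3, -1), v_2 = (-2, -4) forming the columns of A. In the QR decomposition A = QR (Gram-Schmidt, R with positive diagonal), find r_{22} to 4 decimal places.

v_1 = (-3, -1); ‖v_1‖ = 3.1623, so e_1 = (-0.9487, -0.3162).
e_1·v_2 = (-0.9487)·(-2) + (-0.3162)·(-4) = 3.1623.
u_2 = v_2 − 3.1623·e_1 = (1.0000, -3.0000).
r_{22} = ‖u_2‖ = 3.1623.

r_{22} = 3.1623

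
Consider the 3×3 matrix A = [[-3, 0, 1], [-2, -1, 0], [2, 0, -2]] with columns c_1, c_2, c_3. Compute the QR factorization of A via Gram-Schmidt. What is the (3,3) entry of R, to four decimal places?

r_{33} = 1.1094

q_1 = c_1/‖c_1‖ = (-3, -2, 2)/4.1231 = (-0.7276, -0.4851, 0.4851).
r_{12} = q_1·c_2 = 0.4851.
u_2 = c_2 − 0.4851·q_1 = (0.3529, -0.7647, -0.2353).
‖u_2‖ = 0.8745, so q_2 = (0.4036, -0.8745, -0.2691).
r_{13} = q_1·c_3 = -1.6977; r_{23} = q_2·c_3 = 0.9417.
u_3 = c_3 + 1.6977·q_1 − 0.9417·q_2 = (-0.6154, 0.0000, -0.9231).
r_{33} = ‖u_3‖ = 1.1094.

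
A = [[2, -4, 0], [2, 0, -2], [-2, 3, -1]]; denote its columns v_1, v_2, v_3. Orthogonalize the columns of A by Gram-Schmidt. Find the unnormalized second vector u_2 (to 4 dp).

u_2 = (-1.6667, 2.3333, 0.6667)

v_1 = (2, 2, -2); ‖v_1‖ = 3.4641, so q_1 = (0.5774, 0.5774, -0.5774).
q_1·v_2 = 0.5774·(-4) + 0.5774·0 + (-0.5774)·3 = -4.0415.
u_2 = v_2 + 4.0415·q_1 = (-1.6667, 2.3333, 0.6667).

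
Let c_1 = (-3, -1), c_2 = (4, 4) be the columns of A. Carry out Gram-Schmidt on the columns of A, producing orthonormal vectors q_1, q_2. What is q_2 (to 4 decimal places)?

q_2 = (-0.3162, 0.9487)

c_1 = (-3, -1); ‖c_1‖ = 3.1623, so q_1 = (-0.9487, -0.3162).
q_1·c_2 = (-0.9487)·4 + (-0.3162)·4 = -5.0596.
u_2 = c_2 + 5.0596·q_1 = (-0.8000, 2.4000).
‖u_2‖ = 2.5298, so q_2 = (-0.3162, 0.9487).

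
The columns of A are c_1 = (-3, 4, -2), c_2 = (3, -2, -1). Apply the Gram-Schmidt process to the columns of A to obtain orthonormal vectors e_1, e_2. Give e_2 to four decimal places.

e_2 = (0.5797, 0.0276, -0.8144)

e_1 = c_1/‖c_1‖ = (-3, 4, -2)/5.3852 = (-0.5571, 0.7428, -0.3714).
r_{12} = e_1·c_2 = -2.7854.
u_2 = c_2 + 2.7854·e_1 = (1.4483, 0.0690, -2.0345).
‖u_2‖ = 2.4983, so e_2 = (0.5797, 0.0276, -0.8144).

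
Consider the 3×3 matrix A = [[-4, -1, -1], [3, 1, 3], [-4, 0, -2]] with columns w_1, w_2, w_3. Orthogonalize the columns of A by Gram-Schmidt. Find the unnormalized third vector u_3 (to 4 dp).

u_3 = (1.2121, 1.2121, -0.3030)

w_1 = (-4, 3, -4); ‖w_1‖ = 6.4031, so e_1 = (-0.6247, 0.4685, -0.6247).
e_1·w_2 = (-0.6247)·(-1) + 0.4685·1 + (-0.6247)·0 = 1.0932.
u_2 = w_2 − 1.0932·e_1 = (-0.3171, 0.4878, 0.6829).
‖u_2‖ = 0.8971, so e_2 = (-0.3534, 0.5437, 0.7612).
e_1·w_3 = (-0.6247)·(-1) + 0.4685·3 + (-0.6247)·(-2) = 3.2796; e_2·w_3 = (-0.3534)·(-1) + 0.5437·3 + 0.7612·(-2) = 0.4622.
u_3 = w_3 − 3.2796·e_1 − 0.4622·e_2 = (1.2121, 1.2121, -0.3030).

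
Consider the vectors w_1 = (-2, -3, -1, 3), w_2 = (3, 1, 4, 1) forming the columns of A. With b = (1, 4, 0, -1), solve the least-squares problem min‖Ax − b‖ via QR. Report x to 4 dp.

w_1 = (-2, -3, -1, 3); ‖w_1‖ = 4.7958, so e_1 = (-0.4170, -0.6255, -0.2085, 0.6255).
e_1·w_2 = (-0.4170)·3 + (-0.6255)·1 + (-0.2085)·4 + 0.6255·1 = -2.0851.
u_2 = w_2 + 2.0851·e_1 = (2.1304, -0.3043, 3.5652, 2.3043).
‖u_2‖ = 4.7594, so e_2 = (0.4476, -0.0639, 0.7491, 0.4842).
Qᵀb = (-3.5447, -0.2923).
Back-substitute: x_2 = -0.2923/4.7594 = -0.0614.
x_1 = (-3.5447 + 2.0851·(-0.0614))/4.7958 = -0.7658.

x = (-0.7658, -0.0614)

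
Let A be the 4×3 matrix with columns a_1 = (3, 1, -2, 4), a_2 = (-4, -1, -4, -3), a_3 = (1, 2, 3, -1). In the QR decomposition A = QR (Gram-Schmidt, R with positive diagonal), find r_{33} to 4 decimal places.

a_1 = (3, 1, -2, 4); ‖a_1‖ = 5.4772, so e_1 = (0.5477, 0.1826, -0.3651, 0.7303).
e_1·a_2 = 0.5477·(-4) + 0.1826·(-1) + (-0.3651)·(-4) + 0.7303·(-3) = -3.1038.
u_2 = a_2 + 3.1038·e_1 = (-2.3000, -0.4333, -5.1333, -0.7333).
‖u_2‖ = 5.6892, so e_2 = (-0.4043, -0.0762, -0.9023, -0.1289).
e_1·a_3 = 0.5477·1 + 0.1826·2 + (-0.3651)·3 + 0.7303·(-1) = -0.9129; e_2·a_3 = (-0.4043)·1 + (-0.0762)·2 + (-0.9023)·3 + (-0.1289)·(-1) = -3.1346.
u_3 = a_3 + 0.9129·e_1 + 3.1346·e_2 = (0.2327, 1.9279, -0.1617, -0.7374).
r_{33} = ‖u_3‖ = 2.0835.

r_{33} = 2.0835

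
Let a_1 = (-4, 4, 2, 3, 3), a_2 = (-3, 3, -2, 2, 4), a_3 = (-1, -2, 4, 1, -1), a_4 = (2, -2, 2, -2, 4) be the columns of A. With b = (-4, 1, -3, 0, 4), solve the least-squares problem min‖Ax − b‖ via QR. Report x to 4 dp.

a_1 = (-4, 4, 2, 3, 3); ‖a_1‖ = 7.3485, so q_1 = (-0.5443, 0.5443, 0.2722, 0.4082, 0.4082).
q_1·a_2 = (-0.5443)·(-3) + 0.5443·3 + 0.2722·(-2) + 0.4082·2 + 0.4082·4 = 5.1711.
u_2 = a_2 − 5.1711·q_1 = (-0.1852, 0.1852, -3.4074, -0.1111, 1.8889).
‖u_2‖ = 3.9063, so q_2 = (-0.0474, 0.0474, -0.8723, -0.0284, 0.4835).
q_1·a_3 = (-0.5443)·(-1) + 0.5443·(-2) + 0.2722·4 + 0.4082·1 + 0.4082·(-1) = 0.5443; q_2·a_3 = (-0.0474)·(-1) + 0.0474·(-2) + (-0.8723)·4 + (-0.0284)·1 + 0.4835·(-1) = -4.0485.
u_3 = a_3 − 0.5443·q_1 + 4.0485·q_2 = (-0.8956, -2.1044, 0.3204, 0.6626, 0.7354).
‖u_3‖ = 2.5126, so q_3 = (-0.3565, -0.8375, 0.1275, 0.2637, 0.2927).
q_1·a_4 = (-0.5443)·2 + 0.5443·(-2) + 0.2722·2 + 0.4082·(-2) + 0.4082·4 = -0.8165; q_2·a_4 = (-0.0474)·2 + 0.0474·(-2) + (-0.8723)·2 + (-0.0284)·(-2) + 0.4835·4 = 0.0569; q_3·a_4 = (-0.3565)·2 + (-0.8375)·(-2) + 0.1275·2 + 0.2637·(-2) + 0.2927·4 = 1.8605.
u_4 = a_4 + 0.8165·q_1 − 0.0569·q_2 − 1.8605·q_3 = (2.2215, 0.0000, 2.0346, -2.1557, 3.7612).
‖u_4‖ = 5.2791, so q_4 = (0.4208, 0.0000, 0.3854, -0.4084, 0.7125).
Qᵀb = (3.5382, 4.7881, 1.3766, 0.0105).
Back-substitute: x_4 = 0.0105/5.2791 = 0.0020.
x_3 = (1.3766 − 1.8605·0.0020)/2.5126 = 0.5464.
x_2 = (4.7881 + 4.0485·0.5464 − 0.0569·0.0020)/3.9063 = 1.7920.
x_1 = (3.5382 − 5.1711·1.7920 − 0.5443·0.5464 + 0.8165·0.0020)/7.3485 = -0.8198.

x = (-0.8198, 1.7920, 0.5464, 0.0020)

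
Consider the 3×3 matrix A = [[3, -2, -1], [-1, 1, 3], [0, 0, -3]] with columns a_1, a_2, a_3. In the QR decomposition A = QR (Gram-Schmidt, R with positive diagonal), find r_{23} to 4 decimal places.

r_{23} = 2.5298

a_1 = (3, -1, 0); ‖a_1‖ = 3.1623, so q_1 = (0.9487, -0.3162, 0.0000).
q_1·a_2 = 0.9487·(-2) + (-0.3162)·1 + 0.0000·0 = -2.2136.
u_2 = a_2 + 2.2136·q_1 = (0.1000, 0.3000, 0.0000).
‖u_2‖ = 0.3162, so q_2 = (0.3162, 0.9487, 0.0000).
r_{23} = q_2·a_3 = 2.5298.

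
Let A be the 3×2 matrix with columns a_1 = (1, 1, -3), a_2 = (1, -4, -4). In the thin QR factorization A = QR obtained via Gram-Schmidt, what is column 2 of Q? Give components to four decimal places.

e_1 = a_1/‖a_1‖ = (1, 1, -3)/3.3166 = (0.3015, 0.3015, -0.9045).
r_{12} = e_1·a_2 = 2.7136.
u_2 = a_2 − 2.7136·e_1 = (0.1818, -4.8182, -1.5455).
‖u_2‖ = 5.0632, so e_2 = (0.0359, -0.9516, -0.3052).

e_2 = (0.0359, -0.9516, -0.3052)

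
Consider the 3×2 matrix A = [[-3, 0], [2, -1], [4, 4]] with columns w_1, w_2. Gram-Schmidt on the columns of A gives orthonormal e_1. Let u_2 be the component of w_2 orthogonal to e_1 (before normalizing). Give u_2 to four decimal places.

u_2 = (1.4483, -1.9655, 2.0690)

w_1 = (-3, 2, 4); ‖w_1‖ = 5.3852, so e_1 = (-0.5571, 0.3714, 0.7428).
e_1·w_2 = (-0.5571)·0 + 0.3714·(-1) + 0.7428·4 = 2.5997.
u_2 = w_2 − 2.5997·e_1 = (1.4483, -1.9655, 2.0690).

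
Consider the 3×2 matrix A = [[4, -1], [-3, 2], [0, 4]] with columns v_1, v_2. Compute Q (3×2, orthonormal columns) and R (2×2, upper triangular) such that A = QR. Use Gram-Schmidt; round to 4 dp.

v_1 = (4, -3, 0); ‖v_1‖ = 5.0000, so e_1 = (0.8000, -0.6000, 0.0000).
e_1·v_2 = 0.8000·(-1) + (-0.6000)·2 + 0.0000·4 = -2.0000.
u_2 = v_2 + 2.0000·e_1 = (0.6000, 0.8000, 4.0000).
‖u_2‖ = 4.1231, so e_2 = (0.1455, 0.1940, 0.9701).

Q = [[0.8000, 0.1455], [-0.6000, 0.1940], [0.0000, 0.9701]], R = [[5.0000, -2.0000], [0.0000, 4.1231]]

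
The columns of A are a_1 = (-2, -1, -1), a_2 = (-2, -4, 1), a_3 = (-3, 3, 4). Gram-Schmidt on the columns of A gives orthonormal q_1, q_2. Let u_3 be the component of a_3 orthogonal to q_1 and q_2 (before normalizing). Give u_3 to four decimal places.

a_1 = (-2, -1, -1); ‖a_1‖ = 2.4495, so q_1 = (-0.8165, -0.4082, -0.4082).
q_1·a_2 = (-0.8165)·(-2) + (-0.4082)·(-4) + (-0.4082)·1 = 2.8577.
u_2 = a_2 − 2.8577·q_1 = (0.3333, -2.8333, 2.1667).
‖u_2‖ = 3.5824, so q_2 = (0.0930, -0.7909, 0.6048).
q_1·a_3 = (-0.8165)·(-3) + (-0.4082)·3 + (-0.4082)·4 = -0.4082; q_2·a_3 = 0.0930·(-3) + (-0.7909)·3 + 0.6048·4 = -0.2326.
u_3 = a_3 + 0.4082·q_1 + 0.2326·q_2 = (-3.3117, 2.6494, 3.9740).

u_3 = (-3.3117, 2.6494, 3.9740)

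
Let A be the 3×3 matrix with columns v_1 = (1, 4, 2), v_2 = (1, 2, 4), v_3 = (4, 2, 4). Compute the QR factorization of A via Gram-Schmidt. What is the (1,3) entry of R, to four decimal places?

r_{13} = 4.3644

v_1 = (1, 4, 2); ‖v_1‖ = 4.5826, so q_1 = (0.2182, 0.8729, 0.4364).
r_{13} = q_1·v_3 = 4.3644.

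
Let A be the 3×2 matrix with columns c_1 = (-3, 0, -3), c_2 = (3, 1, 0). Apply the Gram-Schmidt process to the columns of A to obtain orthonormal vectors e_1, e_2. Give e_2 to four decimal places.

e_2 = (0.6396, 0.4264, -0.6396)

c_1 = (-3, 0, -3); ‖c_1‖ = 4.2426, so e_1 = (-0.7071, 0.0000, -0.7071).
e_1·c_2 = (-0.7071)·3 + 0.0000·1 + (-0.7071)·0 = -2.1213.
u_2 = c_2 + 2.1213·e_1 = (1.5000, 1.0000, -1.5000).
‖u_2‖ = 2.3452, so e_2 = (0.6396, 0.4264, -0.6396).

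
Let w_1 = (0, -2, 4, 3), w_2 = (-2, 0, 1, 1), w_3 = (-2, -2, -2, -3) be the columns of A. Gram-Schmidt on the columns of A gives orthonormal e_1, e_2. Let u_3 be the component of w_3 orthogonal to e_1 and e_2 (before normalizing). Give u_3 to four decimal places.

u_3 = (-1.0080, -3.1360, -0.2240, -1.7920)

e_1 = w_1/‖w_1‖ = (0, -2, 4, 3)/5.3852 = (0.0000, -0.3714, 0.7428, 0.5571).
r_{12} = e_1·w_2 = 1.2999.
u_2 = w_2 − 1.2999·e_1 = (-2.0000, 0.4828, 0.0345, 0.2759).
‖u_2‖ = 2.0761, so e_2 = (-0.9633, 0.2325, 0.0166, 0.1329).
r_{13} = e_1·w_3 = -2.4140; r_{23} = e_2·w_3 = 1.0298.
u_3 = w_3 + 2.4140·e_1 − 1.0298·e_2 = (-1.0080, -3.1360, -0.2240, -1.7920).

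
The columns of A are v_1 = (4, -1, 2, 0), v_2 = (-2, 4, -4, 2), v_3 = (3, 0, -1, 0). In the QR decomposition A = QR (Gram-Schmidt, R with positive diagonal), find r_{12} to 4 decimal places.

r_{12} = -4.3644

v_1 = (4, -1, 2, 0); ‖v_1‖ = 4.5826, so q_1 = (0.8729, -0.2182, 0.4364, 0.0000).
r_{12} = q_1·v_2 = -4.3644.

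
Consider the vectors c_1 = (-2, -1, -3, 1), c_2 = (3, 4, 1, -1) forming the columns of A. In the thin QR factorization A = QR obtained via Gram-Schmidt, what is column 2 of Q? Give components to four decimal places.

c_1 = (-2, -1, -3, 1); ‖c_1‖ = 3.8730, so e_1 = (-0.5164, -0.2582, -0.7746, 0.2582).
e_1·c_2 = (-0.5164)·3 + (-0.2582)·4 + (-0.7746)·1 + 0.2582·(-1) = -3.6148.
u_2 = c_2 + 3.6148·e_1 = (1.1333, 3.0667, -1.8000, -0.0667).
‖u_2‖ = 3.7327, so e_2 = (0.3036, 0.8216, -0.4822, -0.0179).

e_2 = (0.3036, 0.8216, -0.4822, -0.0179)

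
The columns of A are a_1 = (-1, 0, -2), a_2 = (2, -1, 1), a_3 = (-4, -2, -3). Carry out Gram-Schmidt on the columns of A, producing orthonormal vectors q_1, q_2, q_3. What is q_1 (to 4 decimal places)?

q_1 = a_1/‖a_1‖ = (-1, 0, -2)/2.2361 = (-0.4472, 0.0000, -0.8944).

q_1 = (-0.4472, 0.0000, -0.8944)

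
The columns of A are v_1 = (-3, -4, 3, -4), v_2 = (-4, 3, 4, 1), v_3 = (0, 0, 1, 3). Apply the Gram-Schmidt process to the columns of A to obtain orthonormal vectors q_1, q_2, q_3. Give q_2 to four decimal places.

v_1 = (-3, -4, 3, -4); ‖v_1‖ = 7.0711, so q_1 = (-0.4243, -0.5657, 0.4243, -0.5657).
q_1·v_2 = (-0.4243)·(-4) + (-0.5657)·3 + 0.4243·4 + (-0.5657)·1 = 1.1314.
u_2 = v_2 − 1.1314·q_1 = (-3.5200, 3.6400, 3.5200, 1.6400).
‖u_2‖ = 6.3812, so q_2 = (-0.5516, 0.5704, 0.5516, 0.2570).

q_2 = (-0.5516, 0.5704, 0.5516, 0.2570)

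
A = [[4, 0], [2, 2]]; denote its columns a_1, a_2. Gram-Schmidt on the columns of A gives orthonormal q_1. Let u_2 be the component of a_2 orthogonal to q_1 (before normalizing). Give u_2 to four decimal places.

u_2 = (-0.8000, 1.6000)

q_1 = a_1/‖a_1‖ = (4, 2)/4.4721 = (0.8944, 0.4472).
r_{12} = q_1·a_2 = 0.8944.
u_2 = a_2 − 0.8944·q_1 = (-0.8000, 1.6000).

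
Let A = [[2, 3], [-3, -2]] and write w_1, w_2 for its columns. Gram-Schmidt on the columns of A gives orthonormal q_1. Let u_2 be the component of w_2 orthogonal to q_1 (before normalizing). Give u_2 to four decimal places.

w_1 = (2, -3); ‖w_1‖ = 3.6056, so q_1 = (0.5547, -0.8321).
q_1·w_2 = 0.5547·3 + (-0.8321)·(-2) = 3.3282.
u_2 = w_2 − 3.3282·q_1 = (1.1538, 0.7692).

u_2 = (1.1538, 0.7692)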